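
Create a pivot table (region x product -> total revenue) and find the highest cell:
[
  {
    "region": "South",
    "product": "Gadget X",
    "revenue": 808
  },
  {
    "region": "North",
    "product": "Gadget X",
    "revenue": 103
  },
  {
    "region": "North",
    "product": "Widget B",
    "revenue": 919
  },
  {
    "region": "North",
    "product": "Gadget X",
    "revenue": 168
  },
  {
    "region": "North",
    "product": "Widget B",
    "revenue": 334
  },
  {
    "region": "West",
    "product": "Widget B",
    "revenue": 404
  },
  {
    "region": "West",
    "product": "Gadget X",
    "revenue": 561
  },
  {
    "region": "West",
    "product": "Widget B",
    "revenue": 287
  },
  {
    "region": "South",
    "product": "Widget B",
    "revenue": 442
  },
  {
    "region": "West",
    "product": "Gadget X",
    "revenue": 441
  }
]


Pivot: region (rows) x product (columns) -> total revenue

     Gadget X      Widget B    
North          271          1253  
South          808           442  
West          1002           691  

Highest: North / Widget B = $1253

North / Widget B = $1253


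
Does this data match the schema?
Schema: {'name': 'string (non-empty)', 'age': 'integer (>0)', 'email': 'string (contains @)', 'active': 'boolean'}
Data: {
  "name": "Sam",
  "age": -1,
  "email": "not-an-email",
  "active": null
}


Validating each field against schema:
  name: OK (non-empty string)
  age: FAIL (-1 is not > 0)
  email: FAIL ("not-an-email" does not contain @)
  active: FAIL (null is not a boolean)

Result: INVALID (3 errors: age, email, active)

INVALID (3 errors: age, email, active)


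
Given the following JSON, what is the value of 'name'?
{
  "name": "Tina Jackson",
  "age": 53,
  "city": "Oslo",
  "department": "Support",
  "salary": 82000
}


Looking up field 'name'
Value: Tina Jackson

Tina Jackson


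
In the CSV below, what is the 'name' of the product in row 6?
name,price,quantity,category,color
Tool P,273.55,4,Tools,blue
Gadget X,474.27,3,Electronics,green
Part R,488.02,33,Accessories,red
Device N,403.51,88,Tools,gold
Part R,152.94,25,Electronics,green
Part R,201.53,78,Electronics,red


Query: Row 6 ('Part R'), column 'name'
Value: Part R

Part R


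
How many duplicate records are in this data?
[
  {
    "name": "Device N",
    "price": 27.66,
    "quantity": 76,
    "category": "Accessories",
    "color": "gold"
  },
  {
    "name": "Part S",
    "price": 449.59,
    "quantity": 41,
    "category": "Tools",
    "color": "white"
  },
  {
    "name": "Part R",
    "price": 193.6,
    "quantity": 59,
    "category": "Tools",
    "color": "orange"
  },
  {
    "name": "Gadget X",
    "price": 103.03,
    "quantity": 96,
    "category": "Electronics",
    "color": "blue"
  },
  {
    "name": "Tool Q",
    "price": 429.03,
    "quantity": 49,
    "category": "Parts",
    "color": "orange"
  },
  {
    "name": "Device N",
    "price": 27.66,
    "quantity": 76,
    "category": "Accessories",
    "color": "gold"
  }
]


Checking 6 records for duplicates:

  Row 1: Device N ($27.66, qty 76)
  Row 2: Part S ($449.59, qty 41)
  Row 3: Part R ($193.6, qty 59)
  Row 4: Gadget X ($103.03, qty 96)
  Row 5: Tool Q ($429.03, qty 49)
  Row 6: Device N ($27.66, qty 76) <-- DUPLICATE

Duplicates found: 1
Unique records: 5

1 duplicates, 5 unique


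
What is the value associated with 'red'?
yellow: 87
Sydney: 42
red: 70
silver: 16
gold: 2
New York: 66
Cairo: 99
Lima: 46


Looking up key 'red'
Value: 70

70


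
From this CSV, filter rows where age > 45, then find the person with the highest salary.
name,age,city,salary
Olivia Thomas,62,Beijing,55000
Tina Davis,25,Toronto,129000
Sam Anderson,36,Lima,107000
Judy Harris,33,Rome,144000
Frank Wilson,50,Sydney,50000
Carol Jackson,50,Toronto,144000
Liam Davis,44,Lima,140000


Filter: age > 45
Sort by: salary (descending)

Filtered records (3):
  Carol Jackson, age 50, salary $144000
  Olivia Thomas, age 62, salary $55000
  Frank Wilson, age 50, salary $50000

Highest salary: Carol Jackson ($144000)

Carol Jackson


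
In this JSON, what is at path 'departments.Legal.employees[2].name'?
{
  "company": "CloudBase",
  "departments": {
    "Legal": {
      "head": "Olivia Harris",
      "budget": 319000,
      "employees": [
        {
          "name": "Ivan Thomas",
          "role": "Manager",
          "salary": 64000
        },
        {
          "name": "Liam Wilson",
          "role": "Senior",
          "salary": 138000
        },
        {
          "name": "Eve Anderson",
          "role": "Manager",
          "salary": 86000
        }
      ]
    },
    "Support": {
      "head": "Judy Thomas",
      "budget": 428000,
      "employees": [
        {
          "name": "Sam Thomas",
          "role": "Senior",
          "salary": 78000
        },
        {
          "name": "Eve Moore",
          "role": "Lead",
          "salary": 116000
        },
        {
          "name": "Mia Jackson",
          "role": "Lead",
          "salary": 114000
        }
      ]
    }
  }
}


Path: departments.Legal.employees[2].name

Navigate:
  -> departments
  -> Legal
  -> employees[2].name = 'Eve Anderson'

Eve Anderson


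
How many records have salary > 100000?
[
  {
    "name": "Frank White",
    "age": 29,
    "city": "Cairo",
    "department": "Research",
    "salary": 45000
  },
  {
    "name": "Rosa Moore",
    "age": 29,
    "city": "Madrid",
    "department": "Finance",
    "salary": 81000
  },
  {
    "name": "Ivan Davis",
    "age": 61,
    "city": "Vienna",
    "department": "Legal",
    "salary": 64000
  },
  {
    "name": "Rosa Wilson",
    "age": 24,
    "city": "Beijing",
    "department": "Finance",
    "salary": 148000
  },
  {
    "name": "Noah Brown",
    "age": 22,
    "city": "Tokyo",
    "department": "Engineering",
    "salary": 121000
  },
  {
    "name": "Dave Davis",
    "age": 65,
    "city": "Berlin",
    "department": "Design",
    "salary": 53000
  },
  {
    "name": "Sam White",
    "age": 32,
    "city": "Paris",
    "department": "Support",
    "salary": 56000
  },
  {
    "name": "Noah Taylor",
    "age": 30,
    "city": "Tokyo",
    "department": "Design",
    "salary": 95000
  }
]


Data: 8 records
Condition: salary > 100000

Checking each record:
  Frank White: 45000
  Rosa Moore: 81000
  Ivan Davis: 64000
  Rosa Wilson: 148000 MATCH
  Noah Brown: 121000 MATCH
  Dave Davis: 53000
  Sam White: 56000
  Noah Taylor: 95000

Count: 2

2


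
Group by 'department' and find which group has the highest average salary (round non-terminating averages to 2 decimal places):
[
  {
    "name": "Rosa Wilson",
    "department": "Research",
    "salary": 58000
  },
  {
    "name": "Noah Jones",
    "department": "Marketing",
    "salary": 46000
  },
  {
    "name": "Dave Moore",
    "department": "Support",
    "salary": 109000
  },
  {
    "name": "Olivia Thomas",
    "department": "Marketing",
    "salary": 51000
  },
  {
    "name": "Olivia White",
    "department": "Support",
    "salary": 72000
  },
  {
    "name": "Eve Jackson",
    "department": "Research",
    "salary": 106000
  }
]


Group by: department

Groups:
  Marketing: 2 people, avg salary = 97000/2 = $48500
  Research: 2 people, avg salary = 164000/2 = $82000
  Support: 2 people, avg salary = 181000/2 = $90500

Highest average salary: Support ($90500)

Support ($90500)


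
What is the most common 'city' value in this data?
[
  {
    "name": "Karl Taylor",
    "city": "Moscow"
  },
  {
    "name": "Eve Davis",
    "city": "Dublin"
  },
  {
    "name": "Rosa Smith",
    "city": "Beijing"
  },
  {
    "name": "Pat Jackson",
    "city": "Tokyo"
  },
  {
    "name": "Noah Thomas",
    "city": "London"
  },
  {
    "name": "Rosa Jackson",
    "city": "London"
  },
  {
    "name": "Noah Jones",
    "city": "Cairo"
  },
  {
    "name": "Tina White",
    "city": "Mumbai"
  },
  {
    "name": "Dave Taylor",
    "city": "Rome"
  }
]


Counting 'city' values across 9 records:

  London: 2 ##
  Moscow: 1 #
  Dublin: 1 #
  Beijing: 1 #
  Tokyo: 1 #
  Cairo: 1 #
  Mumbai: 1 #
  Rome: 1 #

Most common: London (2 times)

London (2 times)


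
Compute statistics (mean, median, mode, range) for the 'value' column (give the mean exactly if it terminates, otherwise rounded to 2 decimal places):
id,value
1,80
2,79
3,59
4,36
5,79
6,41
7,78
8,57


Data: [80, 79, 59, 36, 79, 41, 78, 57]
Count: 8
Sum: 509
Mean: 509/8 = 63.625
Sorted: [36, 41, 57, 59, 78, 79, 79, 80]
Median: 68.5
Mode: 79 (2 times)
Range: 80 - 36 = 44
Min: 36, Max: 80

mean=63.625, median=68.5, mode=79, range=44


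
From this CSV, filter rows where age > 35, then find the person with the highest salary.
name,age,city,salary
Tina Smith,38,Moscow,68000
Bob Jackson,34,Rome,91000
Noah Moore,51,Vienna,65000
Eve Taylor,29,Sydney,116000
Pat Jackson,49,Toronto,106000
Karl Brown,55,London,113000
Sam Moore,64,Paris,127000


Filter: age > 35
Sort by: salary (descending)

Filtered records (5):
  Sam Moore, age 64, salary $127000
  Karl Brown, age 55, salary $113000
  Pat Jackson, age 49, salary $106000
  Tina Smith, age 38, salary $68000
  Noah Moore, age 51, salary $65000

Highest salary: Sam Moore ($127000)

Sam Moore


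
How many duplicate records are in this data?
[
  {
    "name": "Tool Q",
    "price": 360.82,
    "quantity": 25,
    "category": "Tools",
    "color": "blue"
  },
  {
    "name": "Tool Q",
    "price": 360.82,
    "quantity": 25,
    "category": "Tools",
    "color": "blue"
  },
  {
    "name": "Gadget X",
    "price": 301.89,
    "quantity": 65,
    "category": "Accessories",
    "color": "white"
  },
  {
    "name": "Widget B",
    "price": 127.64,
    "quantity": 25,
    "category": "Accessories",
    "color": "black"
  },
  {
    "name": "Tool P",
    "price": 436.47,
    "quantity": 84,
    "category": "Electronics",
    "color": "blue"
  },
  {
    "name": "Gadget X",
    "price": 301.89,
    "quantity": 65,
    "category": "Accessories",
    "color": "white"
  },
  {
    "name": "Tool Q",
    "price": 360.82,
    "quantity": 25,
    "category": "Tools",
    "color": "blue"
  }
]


Checking 7 records for duplicates:

  Row 1: Tool Q ($360.82, qty 25)
  Row 2: Tool Q ($360.82, qty 25) <-- DUPLICATE
  Row 3: Gadget X ($301.89, qty 65)
  Row 4: Widget B ($127.64, qty 25)
  Row 5: Tool P ($436.47, qty 84)
  Row 6: Gadget X ($301.89, qty 65) <-- DUPLICATE
  Row 7: Tool Q ($360.82, qty 25) <-- DUPLICATE

Duplicates found: 3
Unique records: 4

3 duplicates, 4 unique


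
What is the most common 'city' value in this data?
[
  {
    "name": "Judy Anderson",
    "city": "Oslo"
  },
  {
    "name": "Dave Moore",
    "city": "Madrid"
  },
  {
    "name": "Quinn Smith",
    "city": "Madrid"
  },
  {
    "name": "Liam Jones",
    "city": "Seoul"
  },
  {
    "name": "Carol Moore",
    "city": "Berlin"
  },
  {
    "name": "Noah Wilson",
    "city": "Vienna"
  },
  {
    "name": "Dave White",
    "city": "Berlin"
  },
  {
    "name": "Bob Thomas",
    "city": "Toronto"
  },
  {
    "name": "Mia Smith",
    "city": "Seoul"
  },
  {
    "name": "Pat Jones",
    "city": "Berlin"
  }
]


Counting 'city' values across 10 records:

  Berlin: 3 ###
  Madrid: 2 ##
  Seoul: 2 ##
  Oslo: 1 #
  Vienna: 1 #
  Toronto: 1 #

Most common: Berlin (3 times)

Berlin (3 times)


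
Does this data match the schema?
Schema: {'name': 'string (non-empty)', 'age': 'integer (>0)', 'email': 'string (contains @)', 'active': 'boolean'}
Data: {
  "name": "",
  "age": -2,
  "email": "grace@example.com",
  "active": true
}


Validating each field against schema:
  name: FAIL ("" is an empty string)
  age: FAIL (-2 is not > 0)
  email: OK (string with @)
  active: OK (boolean)

Result: INVALID (2 errors: name, age)

INVALID (2 errors: name, age)


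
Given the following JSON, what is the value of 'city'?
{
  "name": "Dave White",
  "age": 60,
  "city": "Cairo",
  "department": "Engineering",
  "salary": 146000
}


Looking up field 'city'
Value: Cairo

Cairo


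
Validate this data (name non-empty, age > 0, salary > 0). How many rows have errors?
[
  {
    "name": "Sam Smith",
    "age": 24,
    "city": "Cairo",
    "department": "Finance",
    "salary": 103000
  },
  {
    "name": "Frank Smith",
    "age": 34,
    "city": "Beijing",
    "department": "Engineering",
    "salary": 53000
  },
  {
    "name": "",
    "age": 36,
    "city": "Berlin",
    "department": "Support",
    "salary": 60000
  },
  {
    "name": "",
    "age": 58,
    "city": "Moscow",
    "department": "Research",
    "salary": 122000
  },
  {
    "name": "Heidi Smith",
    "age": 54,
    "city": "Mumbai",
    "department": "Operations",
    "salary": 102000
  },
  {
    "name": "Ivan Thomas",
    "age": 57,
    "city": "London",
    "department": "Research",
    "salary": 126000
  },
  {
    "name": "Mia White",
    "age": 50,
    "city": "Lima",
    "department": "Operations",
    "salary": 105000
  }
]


Validating 7 records:
Rules: name non-empty, age > 0, salary > 0

  Row 1 (Sam Smith): OK
  Row 2 (Frank Smith): OK
  Row 3 (???): empty name
  Row 4 (???): empty name
  Row 5 (Heidi Smith): OK
  Row 6 (Ivan Thomas): OK
  Row 7 (Mia White): OK

Total errors: 2

2 errors


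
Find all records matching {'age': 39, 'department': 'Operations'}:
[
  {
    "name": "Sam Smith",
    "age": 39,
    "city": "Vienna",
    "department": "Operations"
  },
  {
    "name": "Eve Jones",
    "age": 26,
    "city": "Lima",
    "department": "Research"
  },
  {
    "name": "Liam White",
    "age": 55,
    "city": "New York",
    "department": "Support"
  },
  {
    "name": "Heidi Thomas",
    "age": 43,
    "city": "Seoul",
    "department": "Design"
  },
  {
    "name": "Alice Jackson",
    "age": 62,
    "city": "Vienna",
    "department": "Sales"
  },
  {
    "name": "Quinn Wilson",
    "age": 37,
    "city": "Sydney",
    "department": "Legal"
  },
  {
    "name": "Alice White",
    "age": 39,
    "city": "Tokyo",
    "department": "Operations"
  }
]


Search criteria: {'age': 39, 'department': 'Operations'}

Checking 7 records:
  Sam Smith: {age: 39, department: Operations} <-- MATCH
  Eve Jones: {age: 26, department: Research}
  Liam White: {age: 55, department: Support}
  Heidi Thomas: {age: 43, department: Design}
  Alice Jackson: {age: 62, department: Sales}
  Quinn Wilson: {age: 37, department: Legal}
  Alice White: {age: 39, department: Operations} <-- MATCH

Matches: ["Sam Smith", "Alice White"]

["Sam Smith", "Alice White"]


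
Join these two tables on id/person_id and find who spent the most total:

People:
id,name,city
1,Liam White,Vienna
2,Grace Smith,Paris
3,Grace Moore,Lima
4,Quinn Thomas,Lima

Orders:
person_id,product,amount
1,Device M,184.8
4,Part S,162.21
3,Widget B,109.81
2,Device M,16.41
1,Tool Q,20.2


Join on: people.id = orders.person_id

Joined rows:
  Liam White (Vienna) bought Device M for $184.8
  Quinn Thomas (Lima) bought Part S for $162.21
  Grace Moore (Lima) bought Widget B for $109.81
  Grace Smith (Paris) bought Device M for $16.41
  Liam White (Vienna) bought Tool Q for $20.2

Total per person:
  Liam White: $205.00
  Quinn Thomas: $162.21
  Grace Moore: $109.81
  Grace Smith: $16.41

Top spender: Liam White ($205.00)

Liam White ($205.00)


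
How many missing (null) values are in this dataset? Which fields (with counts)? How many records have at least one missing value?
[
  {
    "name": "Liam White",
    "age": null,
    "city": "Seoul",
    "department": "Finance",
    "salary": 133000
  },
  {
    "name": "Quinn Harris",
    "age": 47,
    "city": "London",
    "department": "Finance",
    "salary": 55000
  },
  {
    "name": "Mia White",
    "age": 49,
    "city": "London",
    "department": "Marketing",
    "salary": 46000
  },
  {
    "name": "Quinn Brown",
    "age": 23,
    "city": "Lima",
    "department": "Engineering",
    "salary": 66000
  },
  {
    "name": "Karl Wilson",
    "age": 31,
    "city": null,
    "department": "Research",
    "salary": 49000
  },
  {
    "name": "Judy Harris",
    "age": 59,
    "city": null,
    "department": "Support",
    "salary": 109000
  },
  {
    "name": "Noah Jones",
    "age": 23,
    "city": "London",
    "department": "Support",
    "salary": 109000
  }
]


Checking for missing (null) values in 7 records:

  Liam White: age
  Quinn Harris: complete
  Mia White: complete
  Quinn Brown: complete
  Karl Wilson: city
  Judy Harris: city
  Noah Jones: complete

Per field:
  name: 0 missing
  age: 1 missing
  city: 2 missing
  department: 0 missing
  salary: 0 missing

Total missing values: 3
Records with any missing: 3

3 missing values (age: 1, city: 2); 3 incomplete records


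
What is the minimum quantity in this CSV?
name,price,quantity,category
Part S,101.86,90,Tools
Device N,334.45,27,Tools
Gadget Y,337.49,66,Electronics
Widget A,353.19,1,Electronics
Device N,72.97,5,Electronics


Computing minimum quantity:
Values: [90, 27, 66, 1, 5]
Min = 1

1


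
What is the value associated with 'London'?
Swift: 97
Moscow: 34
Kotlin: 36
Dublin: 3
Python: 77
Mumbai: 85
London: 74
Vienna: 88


Looking up key 'London'
Value: 74

74


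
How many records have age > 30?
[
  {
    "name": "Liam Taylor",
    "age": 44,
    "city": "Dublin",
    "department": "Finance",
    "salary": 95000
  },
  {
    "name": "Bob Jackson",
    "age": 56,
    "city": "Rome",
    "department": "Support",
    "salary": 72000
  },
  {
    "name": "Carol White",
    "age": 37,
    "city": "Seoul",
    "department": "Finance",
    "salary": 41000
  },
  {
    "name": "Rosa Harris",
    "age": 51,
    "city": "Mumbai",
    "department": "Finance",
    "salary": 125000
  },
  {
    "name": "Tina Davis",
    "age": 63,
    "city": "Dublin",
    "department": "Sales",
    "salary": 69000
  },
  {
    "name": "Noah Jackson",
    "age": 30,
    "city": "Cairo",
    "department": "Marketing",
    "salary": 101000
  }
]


Data: 6 records
Condition: age > 30

Checking each record:
  Liam Taylor: 44 MATCH
  Bob Jackson: 56 MATCH
  Carol White: 37 MATCH
  Rosa Harris: 51 MATCH
  Tina Davis: 63 MATCH
  Noah Jackson: 30

Count: 5

5


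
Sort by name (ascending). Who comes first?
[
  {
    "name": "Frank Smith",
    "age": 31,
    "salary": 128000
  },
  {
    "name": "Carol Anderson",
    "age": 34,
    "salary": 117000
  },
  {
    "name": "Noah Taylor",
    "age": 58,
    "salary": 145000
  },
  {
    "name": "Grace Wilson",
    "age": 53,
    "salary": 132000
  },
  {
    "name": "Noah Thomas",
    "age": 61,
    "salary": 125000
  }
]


Sort by: name (ascending)

Sorted order:
  1. Carol Anderson (name = Carol Anderson)
  2. Frank Smith (name = Frank Smith)
  3. Grace Wilson (name = Grace Wilson)
  4. Noah Taylor (name = Noah Taylor)
  5. Noah Thomas (name = Noah Thomas)

First: Carol Anderson

Carol Anderson


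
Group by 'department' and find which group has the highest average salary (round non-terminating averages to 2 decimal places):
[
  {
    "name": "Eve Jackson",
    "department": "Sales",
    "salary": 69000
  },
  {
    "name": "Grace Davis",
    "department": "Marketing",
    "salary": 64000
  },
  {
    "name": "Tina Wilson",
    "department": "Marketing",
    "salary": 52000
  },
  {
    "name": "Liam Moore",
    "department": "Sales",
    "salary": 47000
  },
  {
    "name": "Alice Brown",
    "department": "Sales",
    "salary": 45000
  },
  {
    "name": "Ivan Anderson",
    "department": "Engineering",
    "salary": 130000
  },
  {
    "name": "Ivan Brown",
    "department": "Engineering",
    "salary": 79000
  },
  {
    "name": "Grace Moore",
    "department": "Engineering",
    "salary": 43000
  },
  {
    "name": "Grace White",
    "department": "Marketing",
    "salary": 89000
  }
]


Group by: department

Groups:
  Engineering: 3 people, avg salary = 252000/3 = $84000
  Marketing: 3 people, avg salary = 205000/3 ≈ $68333.33
  Sales: 3 people, avg salary = 161000/3 ≈ $53666.67

Highest average salary: Engineering ($84000)

Engineering ($84000)


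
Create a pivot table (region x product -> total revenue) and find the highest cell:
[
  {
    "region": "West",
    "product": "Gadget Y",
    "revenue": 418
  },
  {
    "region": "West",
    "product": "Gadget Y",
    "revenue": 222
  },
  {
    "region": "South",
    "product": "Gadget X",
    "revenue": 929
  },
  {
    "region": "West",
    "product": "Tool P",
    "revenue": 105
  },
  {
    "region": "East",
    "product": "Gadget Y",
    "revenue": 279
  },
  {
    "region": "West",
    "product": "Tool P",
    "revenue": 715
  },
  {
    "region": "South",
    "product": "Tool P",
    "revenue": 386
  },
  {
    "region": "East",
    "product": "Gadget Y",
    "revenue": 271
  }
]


Pivot: region (rows) x product (columns) -> total revenue

     Gadget X      Gadget Y      Tool P      
East             0           550             0  
South          929             0           386  
West             0           640           820  

Highest: South / Gadget X = $929

South / Gadget X = $929


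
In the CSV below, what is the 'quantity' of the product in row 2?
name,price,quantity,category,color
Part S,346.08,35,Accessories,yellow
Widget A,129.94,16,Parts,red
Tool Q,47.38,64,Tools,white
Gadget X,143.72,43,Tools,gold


Query: Row 2 ('Widget A'), column 'quantity'
Value: 16

16


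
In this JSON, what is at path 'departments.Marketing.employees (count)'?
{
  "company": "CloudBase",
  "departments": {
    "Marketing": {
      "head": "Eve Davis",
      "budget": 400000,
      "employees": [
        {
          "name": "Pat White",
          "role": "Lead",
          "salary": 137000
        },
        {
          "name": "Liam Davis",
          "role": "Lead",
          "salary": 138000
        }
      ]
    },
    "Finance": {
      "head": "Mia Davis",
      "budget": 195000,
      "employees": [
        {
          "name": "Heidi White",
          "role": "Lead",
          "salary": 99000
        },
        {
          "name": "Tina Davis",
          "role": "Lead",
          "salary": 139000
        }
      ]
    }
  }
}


Path: departments.Marketing.employees (count)

Navigate:
  -> departments
  -> Marketing
  -> employees (array, length 2)

2


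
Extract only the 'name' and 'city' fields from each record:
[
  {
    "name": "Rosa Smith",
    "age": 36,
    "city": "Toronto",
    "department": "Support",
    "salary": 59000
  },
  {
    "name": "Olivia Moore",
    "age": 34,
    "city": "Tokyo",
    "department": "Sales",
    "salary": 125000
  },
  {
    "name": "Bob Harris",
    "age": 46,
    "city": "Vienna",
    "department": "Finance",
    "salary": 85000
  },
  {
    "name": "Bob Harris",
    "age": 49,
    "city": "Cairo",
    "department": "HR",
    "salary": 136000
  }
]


Original: 4 records with fields: name, age, city, department, salary
Keep: ['name', 'city']
Drop: ['age', 'department', 'salary']
Result: 4 records, 2 fields each

[
  {
    "name": "Rosa Smith",
    "city": "Toronto"
  },
  {
    "name": "Olivia Moore",
    "city": "Tokyo"
  },
  {
    "name": "Bob Harris",
    "city": "Vienna"
  },
  {
    "name": "Bob Harris",
    "city": "Cairo"
  }
]


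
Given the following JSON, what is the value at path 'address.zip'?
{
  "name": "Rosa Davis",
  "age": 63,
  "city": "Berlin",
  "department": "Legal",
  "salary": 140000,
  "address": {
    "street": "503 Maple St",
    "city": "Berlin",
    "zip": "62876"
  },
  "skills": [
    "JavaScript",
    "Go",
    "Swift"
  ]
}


Query: address.zip
Path: address -> zip
Value: 62876

62876


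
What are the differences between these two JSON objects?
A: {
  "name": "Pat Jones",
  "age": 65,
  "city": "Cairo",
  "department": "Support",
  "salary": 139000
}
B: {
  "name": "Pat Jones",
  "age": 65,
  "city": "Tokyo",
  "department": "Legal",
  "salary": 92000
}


Comparing each field (in key order):
  name: same
  age: same
  city: DIFFERENT
  department: DIFFERENT
  salary: DIFFERENT
Differences:
  city: Cairo -> Tokyo
  department: Support -> Legal
  salary: 139000 -> 92000

3 field(s) changed

3 changes: city, department, salary


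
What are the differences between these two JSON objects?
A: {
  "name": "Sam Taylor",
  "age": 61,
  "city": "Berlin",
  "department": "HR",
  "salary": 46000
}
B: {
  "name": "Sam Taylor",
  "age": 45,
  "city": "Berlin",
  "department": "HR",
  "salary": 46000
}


Comparing each field (in key order):
  name: same
  age: DIFFERENT
  city: same
  department: same
  salary: same
Differences:
  age: 61 -> 45

1 field(s) changed

1 change: age


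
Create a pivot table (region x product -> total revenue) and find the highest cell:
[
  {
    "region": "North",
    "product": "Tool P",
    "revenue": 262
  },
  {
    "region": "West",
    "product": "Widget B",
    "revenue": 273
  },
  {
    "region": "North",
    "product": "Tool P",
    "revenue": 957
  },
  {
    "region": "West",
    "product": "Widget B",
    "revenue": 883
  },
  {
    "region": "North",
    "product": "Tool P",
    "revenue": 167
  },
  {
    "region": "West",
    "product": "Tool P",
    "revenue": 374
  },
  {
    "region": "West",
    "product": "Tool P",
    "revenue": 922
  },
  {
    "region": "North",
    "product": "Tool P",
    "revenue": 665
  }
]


Pivot: region (rows) x product (columns) -> total revenue

     Tool P        Widget B    
North         2051             0  
West          1296          1156  

Highest: North / Tool P = $2051

North / Tool P = $2051


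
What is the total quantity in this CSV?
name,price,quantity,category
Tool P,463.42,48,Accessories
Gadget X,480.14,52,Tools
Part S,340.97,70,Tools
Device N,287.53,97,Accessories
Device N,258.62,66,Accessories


Computing total quantity:
Values: [48, 52, 70, 97, 66]
Sum = 333

333


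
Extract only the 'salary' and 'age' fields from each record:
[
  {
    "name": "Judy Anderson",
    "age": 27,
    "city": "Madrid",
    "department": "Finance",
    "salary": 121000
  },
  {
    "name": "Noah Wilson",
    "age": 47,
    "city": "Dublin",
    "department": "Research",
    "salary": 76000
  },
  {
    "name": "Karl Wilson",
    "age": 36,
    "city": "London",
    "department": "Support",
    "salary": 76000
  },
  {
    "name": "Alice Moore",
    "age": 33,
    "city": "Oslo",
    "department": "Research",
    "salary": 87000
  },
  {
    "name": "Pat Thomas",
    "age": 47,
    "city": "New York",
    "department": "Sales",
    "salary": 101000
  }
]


Original: 5 records with fields: name, age, city, department, salary
Keep: ['salary', 'age']
Drop: ['name', 'city', 'department']
Result: 5 records, 2 fields each

[
  {
    "salary": 121000,
    "age": 27
  },
  {
    "salary": 76000,
    "age": 47
  },
  {
    "salary": 76000,
    "age": 36
  },
  {
    "salary": 87000,
    "age": 33
  },
  {
    "salary": 101000,
    "age": 47
  }
]


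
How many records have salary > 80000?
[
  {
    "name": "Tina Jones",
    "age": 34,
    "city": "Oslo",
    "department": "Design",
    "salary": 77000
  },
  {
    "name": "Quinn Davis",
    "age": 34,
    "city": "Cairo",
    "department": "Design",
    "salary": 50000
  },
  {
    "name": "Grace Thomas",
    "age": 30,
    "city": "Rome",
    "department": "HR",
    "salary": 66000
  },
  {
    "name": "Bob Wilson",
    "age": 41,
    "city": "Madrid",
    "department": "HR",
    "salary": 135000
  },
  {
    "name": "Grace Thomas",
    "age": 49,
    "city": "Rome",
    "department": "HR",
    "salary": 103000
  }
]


Data: 5 records
Condition: salary > 80000

Checking each record:
  Tina Jones: 77000
  Quinn Davis: 50000
  Grace Thomas: 66000
  Bob Wilson: 135000 MATCH
  Grace Thomas: 103000 MATCH

Count: 2

2


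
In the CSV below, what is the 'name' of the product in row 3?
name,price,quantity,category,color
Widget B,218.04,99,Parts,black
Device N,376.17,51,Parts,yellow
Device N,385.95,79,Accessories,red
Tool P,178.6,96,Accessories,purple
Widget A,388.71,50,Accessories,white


Query: Row 3 ('Device N'), column 'name'
Value: Device N

Device N


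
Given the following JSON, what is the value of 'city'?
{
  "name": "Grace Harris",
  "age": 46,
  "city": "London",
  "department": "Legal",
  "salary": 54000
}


Looking up field 'city'
Value: London

London


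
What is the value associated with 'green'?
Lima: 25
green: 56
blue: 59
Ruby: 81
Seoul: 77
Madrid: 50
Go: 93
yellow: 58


Looking up key 'green'
Value: 56

56


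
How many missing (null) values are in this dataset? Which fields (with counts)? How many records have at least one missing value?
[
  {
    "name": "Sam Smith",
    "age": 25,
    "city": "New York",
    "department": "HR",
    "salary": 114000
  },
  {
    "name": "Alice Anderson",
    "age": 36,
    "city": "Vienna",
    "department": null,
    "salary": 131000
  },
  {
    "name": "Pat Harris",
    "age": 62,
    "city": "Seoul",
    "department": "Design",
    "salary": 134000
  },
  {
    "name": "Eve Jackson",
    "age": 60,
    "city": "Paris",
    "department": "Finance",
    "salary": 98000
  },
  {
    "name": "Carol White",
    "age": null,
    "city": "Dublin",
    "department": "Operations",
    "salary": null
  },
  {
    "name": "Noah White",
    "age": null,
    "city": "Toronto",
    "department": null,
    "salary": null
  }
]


Checking for missing (null) values in 6 records:

  Sam Smith: complete
  Alice Anderson: department
  Pat Harris: complete
  Eve Jackson: complete
  Carol White: age, salary
  Noah White: age, department, salary

Per field:
  name: 0 missing
  age: 2 missing
  city: 0 missing
  department: 2 missing
  salary: 2 missing

Total missing values: 6
Records with any missing: 3

6 missing values (age: 2, department: 2, salary: 2); 3 incomplete records


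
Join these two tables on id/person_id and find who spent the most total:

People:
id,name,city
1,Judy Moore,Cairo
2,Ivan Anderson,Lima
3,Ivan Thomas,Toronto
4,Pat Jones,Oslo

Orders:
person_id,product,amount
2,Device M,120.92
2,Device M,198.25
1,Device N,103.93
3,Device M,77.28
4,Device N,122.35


Join on: people.id = orders.person_id

Joined rows:
  Ivan Anderson (Lima) bought Device M for $120.92
  Ivan Anderson (Lima) bought Device M for $198.25
  Judy Moore (Cairo) bought Device N for $103.93
  Ivan Thomas (Toronto) bought Device M for $77.28
  Pat Jones (Oslo) bought Device N for $122.35

Total per person:
  Ivan Anderson: $319.17
  Pat Jones: $122.35
  Judy Moore: $103.93
  Ivan Thomas: $77.28

Top spender: Ivan Anderson ($319.17)

Ivan Anderson ($319.17)


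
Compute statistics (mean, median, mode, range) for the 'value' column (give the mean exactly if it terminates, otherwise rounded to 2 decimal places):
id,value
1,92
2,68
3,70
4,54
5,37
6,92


Data: [92, 68, 70, 54, 37, 92]
Count: 6
Sum: 413
Mean: 413/6 ≈ 68.83 (rounded to 2 decimal places)
Sorted: [37, 54, 68, 70, 92, 92]
Median: 69.0
Mode: 92 (2 times)
Range: 92 - 37 = 55
Min: 37, Max: 92

mean≈68.83, median=69.0, mode=92, range=55


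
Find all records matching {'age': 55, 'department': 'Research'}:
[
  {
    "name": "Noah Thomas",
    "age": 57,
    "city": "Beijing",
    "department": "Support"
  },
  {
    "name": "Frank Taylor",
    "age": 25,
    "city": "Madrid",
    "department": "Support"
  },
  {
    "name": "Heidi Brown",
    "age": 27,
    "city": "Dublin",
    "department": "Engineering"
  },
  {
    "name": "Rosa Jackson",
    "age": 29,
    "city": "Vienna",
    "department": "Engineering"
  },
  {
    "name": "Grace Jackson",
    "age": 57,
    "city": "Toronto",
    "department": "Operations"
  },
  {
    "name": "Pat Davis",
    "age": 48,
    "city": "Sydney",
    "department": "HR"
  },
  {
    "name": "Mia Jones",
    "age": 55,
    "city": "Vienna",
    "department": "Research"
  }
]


Search criteria: {'age': 55, 'department': 'Research'}

Checking 7 records:
  Noah Thomas: {age: 57, department: Support}
  Frank Taylor: {age: 25, department: Support}
  Heidi Brown: {age: 27, department: Engineering}
  Rosa Jackson: {age: 29, department: Engineering}
  Grace Jackson: {age: 57, department: Operations}
  Pat Davis: {age: 48, department: HR}
  Mia Jones: {age: 55, department: Research} <-- MATCH

Matches: ["Mia Jones"]

["Mia Jones"]


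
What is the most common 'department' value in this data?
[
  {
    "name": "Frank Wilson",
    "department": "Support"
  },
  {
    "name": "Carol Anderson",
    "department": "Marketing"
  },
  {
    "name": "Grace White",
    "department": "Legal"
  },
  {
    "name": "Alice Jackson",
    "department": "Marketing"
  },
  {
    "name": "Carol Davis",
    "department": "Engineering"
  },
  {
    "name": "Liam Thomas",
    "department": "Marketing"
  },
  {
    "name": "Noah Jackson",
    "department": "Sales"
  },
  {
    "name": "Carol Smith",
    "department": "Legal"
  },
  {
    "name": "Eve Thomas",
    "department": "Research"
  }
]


Counting 'department' values across 9 records:

  Marketing: 3 ###
  Legal: 2 ##
  Support: 1 #
  Engineering: 1 #
  Sales: 1 #
  Research: 1 #

Most common: Marketing (3 times)

Marketing (3 times)


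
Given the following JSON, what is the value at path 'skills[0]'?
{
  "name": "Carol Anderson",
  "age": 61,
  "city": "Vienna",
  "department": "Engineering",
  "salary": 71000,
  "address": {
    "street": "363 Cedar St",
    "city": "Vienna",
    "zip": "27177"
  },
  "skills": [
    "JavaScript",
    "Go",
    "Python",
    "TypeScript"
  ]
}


Query: skills[0]
Path: skills -> first element
Value: JavaScript

JavaScript


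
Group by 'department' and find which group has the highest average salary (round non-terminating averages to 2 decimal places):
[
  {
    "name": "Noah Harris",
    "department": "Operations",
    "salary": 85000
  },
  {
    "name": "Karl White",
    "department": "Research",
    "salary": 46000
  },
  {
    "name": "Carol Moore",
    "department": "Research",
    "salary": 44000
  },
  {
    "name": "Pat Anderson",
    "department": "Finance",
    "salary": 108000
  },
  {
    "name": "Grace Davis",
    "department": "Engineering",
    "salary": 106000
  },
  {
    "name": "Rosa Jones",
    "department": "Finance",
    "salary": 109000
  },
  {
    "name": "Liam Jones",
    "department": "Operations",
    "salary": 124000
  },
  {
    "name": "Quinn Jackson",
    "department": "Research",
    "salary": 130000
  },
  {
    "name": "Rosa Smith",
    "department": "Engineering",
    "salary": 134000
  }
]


Group by: department

Groups:
  Engineering: 2 people, avg salary = 240000/2 = $120000
  Finance: 2 people, avg salary = 217000/2 = $108500
  Operations: 2 people, avg salary = 209000/2 = $104500
  Research: 3 people, avg salary = 220000/3 ≈ $73333.33

Highest average salary: Engineering ($120000)

Engineering ($120000)


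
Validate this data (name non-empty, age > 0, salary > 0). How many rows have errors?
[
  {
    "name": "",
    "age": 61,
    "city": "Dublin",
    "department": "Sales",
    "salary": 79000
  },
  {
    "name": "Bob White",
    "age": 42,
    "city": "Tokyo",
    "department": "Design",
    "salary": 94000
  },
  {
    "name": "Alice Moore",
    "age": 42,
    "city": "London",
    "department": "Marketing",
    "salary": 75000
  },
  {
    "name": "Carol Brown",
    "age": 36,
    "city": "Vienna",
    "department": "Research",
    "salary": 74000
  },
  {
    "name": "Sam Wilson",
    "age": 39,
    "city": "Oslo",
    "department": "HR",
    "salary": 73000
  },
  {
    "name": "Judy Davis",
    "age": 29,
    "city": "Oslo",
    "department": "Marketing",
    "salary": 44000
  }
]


Validating 6 records:
Rules: name non-empty, age > 0, salary > 0

  Row 1 (???): empty name
  Row 2 (Bob White): OK
  Row 3 (Alice Moore): OK
  Row 4 (Carol Brown): OK
  Row 5 (Sam Wilson): OK
  Row 6 (Judy Davis): OK

Total errors: 1

1 errors


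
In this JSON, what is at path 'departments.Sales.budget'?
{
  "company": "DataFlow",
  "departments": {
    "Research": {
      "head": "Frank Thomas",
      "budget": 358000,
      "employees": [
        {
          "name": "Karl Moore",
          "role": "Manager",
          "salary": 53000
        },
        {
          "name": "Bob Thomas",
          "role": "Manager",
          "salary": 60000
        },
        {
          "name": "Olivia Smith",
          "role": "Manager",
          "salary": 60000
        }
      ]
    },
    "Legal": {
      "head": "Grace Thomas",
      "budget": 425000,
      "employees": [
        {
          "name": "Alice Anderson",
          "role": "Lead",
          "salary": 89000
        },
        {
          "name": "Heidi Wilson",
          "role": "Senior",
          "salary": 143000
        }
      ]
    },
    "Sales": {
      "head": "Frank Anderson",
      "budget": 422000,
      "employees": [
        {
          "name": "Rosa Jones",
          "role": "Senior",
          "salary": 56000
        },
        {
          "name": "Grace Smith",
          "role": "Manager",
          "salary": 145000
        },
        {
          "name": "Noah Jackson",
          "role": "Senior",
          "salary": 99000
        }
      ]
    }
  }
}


Path: departments.Sales.budget

Navigate:
  -> departments
  -> Sales
  -> budget = 422000

422000


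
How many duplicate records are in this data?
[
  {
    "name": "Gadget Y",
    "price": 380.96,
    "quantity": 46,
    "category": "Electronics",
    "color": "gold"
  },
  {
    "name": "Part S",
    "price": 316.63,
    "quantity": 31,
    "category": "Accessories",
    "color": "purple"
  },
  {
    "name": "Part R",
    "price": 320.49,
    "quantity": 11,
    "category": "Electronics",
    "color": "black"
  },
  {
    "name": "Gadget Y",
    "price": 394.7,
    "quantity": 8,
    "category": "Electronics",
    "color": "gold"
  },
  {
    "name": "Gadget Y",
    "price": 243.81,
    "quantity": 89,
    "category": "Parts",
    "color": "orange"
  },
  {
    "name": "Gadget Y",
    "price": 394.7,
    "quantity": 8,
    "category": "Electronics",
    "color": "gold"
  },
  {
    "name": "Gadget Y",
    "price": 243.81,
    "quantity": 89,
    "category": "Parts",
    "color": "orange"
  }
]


Checking 7 records for duplicates:

  Row 1: Gadget Y ($380.96, qty 46)
  Row 2: Part S ($316.63, qty 31)
  Row 3: Part R ($320.49, qty 11)
  Row 4: Gadget Y ($394.7, qty 8)
  Row 5: Gadget Y ($243.81, qty 89)
  Row 6: Gadget Y ($394.7, qty 8) <-- DUPLICATE
  Row 7: Gadget Y ($243.81, qty 89) <-- DUPLICATE

Duplicates found: 2
Unique records: 5

2 duplicates, 5 unique


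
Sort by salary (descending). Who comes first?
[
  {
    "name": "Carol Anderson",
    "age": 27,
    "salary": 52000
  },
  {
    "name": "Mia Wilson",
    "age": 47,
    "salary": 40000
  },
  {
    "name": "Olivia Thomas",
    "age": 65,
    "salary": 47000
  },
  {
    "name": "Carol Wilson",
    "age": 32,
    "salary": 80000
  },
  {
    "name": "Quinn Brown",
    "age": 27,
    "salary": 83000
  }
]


Sort by: salary (descending)

Sorted order:
  1. Quinn Brown (salary = 83000)
  2. Carol Wilson (salary = 80000)
  3. Carol Anderson (salary = 52000)
  4. Olivia Thomas (salary = 47000)
  5. Mia Wilson (salary = 40000)

First: Quinn Brown

Quinn Brown


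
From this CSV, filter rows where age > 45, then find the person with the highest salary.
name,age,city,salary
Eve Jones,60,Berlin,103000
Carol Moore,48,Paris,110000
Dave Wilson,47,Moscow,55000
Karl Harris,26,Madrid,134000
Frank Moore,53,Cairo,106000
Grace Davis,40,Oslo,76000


Filter: age > 45
Sort by: salary (descending)

Filtered records (4):
  Carol Moore, age 48, salary $110000
  Frank Moore, age 53, salary $106000
  Eve Jones, age 60, salary $103000
  Dave Wilson, age 47, salary $55000

Highest salary: Carol Moore ($110000)

Carol Moore


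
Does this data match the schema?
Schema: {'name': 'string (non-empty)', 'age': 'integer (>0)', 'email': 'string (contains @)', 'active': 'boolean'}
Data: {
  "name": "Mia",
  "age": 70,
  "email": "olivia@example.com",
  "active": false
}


Validating each field against schema:
  name: OK (non-empty string)
  age: OK (positive integer)
  email: OK (string with @)
  active: OK (boolean)

Result: VALID

VALID


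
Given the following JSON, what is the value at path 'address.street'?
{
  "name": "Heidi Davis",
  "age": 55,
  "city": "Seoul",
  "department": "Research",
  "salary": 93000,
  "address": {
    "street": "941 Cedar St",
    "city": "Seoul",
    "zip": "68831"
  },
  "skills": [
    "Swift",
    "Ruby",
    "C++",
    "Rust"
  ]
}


Query: address.street
Path: address -> street
Value: 941 Cedar St

941 Cedar St
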